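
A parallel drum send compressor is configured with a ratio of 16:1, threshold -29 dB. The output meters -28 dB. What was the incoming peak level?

-13 dB

That's 1 dB above the -29 dB threshold.
Undo the ratio: input overshoot = 1 × 16 = 16 dB, giving input = -13 dB.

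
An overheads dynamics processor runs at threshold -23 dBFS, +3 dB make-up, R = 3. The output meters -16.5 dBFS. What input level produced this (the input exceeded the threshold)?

-12.5 dBFS

Stripping the +3 dB make-up gives -19.5 dBFS at the gain stage.
Post-compression overshoot = -19.5 − (-23) = 3.5 dB.
Undo the ratio: input overshoot = 3.5 × 3 = 10.5 dB, giving input = -12.5 dBFS.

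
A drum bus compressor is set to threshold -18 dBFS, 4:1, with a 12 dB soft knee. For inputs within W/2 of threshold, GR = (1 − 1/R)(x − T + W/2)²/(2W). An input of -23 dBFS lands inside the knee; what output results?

-23.03125 dBFS

x − T + W/2 = -23 − (-18) + 6 = 1.
GR = (1 − 1/4) × 1² / 24 = 0.75 × 1 / 24 = 0.03125 dB.
Output = -23 − 0.03125 = -23.03125 dBFS.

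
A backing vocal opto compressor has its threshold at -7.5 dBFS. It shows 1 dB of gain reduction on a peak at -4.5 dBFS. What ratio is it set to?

Input overshoot = -4.5 − (-7.5) = 3 dB.
Output overshoot = 3 − 1 = 2 dB.
Ratio = input overshoot / output overshoot = 3 / 2 = 1.5.

1.5:1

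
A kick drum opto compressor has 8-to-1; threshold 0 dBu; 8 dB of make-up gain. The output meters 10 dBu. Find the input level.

16 dBu

Stripping the +8 dB make-up gives 2 dBu at the gain stage.
The compressed level sits 2 − 0 = 2 dB over threshold.
Before 8:1 compression the overshoot was 2 × 8 = 16 dB, so input = 0 + 16 = 16 dBu.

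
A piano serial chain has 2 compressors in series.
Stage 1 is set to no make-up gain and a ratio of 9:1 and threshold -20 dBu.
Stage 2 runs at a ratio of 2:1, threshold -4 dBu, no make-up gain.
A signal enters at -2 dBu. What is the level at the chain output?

-18 dBu

Stage 1: -2 dBu is 18 dB over -20 dBu; at 9:1 that becomes 2 dB over, giving -18 dBu.
Stage 2: -18 dBu ≤ -4 dBu, so stage 2 doesn't engage; output -18 dBu.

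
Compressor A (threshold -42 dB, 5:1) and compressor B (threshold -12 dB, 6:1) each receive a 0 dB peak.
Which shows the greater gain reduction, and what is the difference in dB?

A: overshoot 42 dB → output overshoot 8.4 dB → GR 33.6 dB.
B: overshoot 12 dB → output overshoot 2 dB → GR 10 dB.
Difference: 23.6 dB in favour of A.

A, by 23.6 dB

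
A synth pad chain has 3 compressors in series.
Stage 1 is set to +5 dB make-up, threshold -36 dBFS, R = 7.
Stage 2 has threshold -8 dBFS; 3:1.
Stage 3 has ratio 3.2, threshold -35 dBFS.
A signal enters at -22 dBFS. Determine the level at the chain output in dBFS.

Stage 1: overshoot 14 dB → 14/7 = 2 dB → -34 dBFS; +5 dB make-up → -29 dBFS.
Stage 2: below threshold (-29 ≤ -8); passes unchanged; output -29 dBFS.
Stage 3: 6 dB above -35 dBFS, reduced 3.2:1 to 1.875 dB above → -33.125 dBFS.

-33.125 dBFS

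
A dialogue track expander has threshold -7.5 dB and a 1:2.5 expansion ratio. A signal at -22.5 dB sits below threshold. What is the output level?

Below threshold, a 1:2.5 expander applies gain = (2.5−1)×(T − x) of attenuation.
(2.5−1) × 15 = 22.5 dB, so output = -22.5 − 22.5 = -45 dB.

-45 dB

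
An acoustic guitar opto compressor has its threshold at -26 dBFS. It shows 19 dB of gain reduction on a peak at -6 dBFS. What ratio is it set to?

20:1

Input overshoot = -6 − (-26) = 20 dB.
Output overshoot = 20 − 19 = 1 dB.
Ratio = input overshoot / output overshoot = 20 / 1 = 20.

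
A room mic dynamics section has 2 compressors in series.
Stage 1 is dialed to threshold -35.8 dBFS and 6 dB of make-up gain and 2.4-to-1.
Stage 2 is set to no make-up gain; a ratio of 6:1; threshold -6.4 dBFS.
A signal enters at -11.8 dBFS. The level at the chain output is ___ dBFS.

Stage 1: overshoot 24 dB → 24/2.4 = 10 dB → -25.8 dBFS; +6 dB make-up → -19.8 dBFS.
Stage 2: below threshold (-19.8 ≤ -6.4); passes unchanged; output -19.8 dBFS.

-19.8 dBFS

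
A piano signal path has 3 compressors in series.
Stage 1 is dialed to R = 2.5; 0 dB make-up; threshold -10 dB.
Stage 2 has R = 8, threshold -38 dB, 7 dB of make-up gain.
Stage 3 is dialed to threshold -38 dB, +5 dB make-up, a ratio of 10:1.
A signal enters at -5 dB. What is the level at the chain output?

-31.925 dB

Stage 1: 5 dB above -10 dB, reduced 2.5:1 to 2 dB above → -8 dB.
Stage 2: 30 dB above -38 dB, reduced 8:1 to 3.75 dB above → -34.25 dB; +7 dB make-up → -27.25 dB.
Stage 3: -27.25 dB is 10.75 dB over -38 dB; at 10:1 that becomes 1.075 dB over, giving -36.925 dB; +5 dB make-up → -31.925 dB.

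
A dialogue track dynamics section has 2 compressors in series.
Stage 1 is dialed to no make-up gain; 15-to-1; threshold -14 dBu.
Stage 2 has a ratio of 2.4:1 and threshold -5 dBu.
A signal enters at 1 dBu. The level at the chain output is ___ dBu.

Stage 1: 1 dBu is 15 dB over -14 dBu; at 15:1 that becomes 1 dB over, giving -13 dBu.
Stage 2: below threshold (-13 ≤ -5); passes unchanged; output -13 dBu.

-13 dBu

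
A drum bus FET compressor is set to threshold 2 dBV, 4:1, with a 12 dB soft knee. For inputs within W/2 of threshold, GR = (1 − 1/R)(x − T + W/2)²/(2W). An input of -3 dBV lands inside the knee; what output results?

-3.03125 dBV

x − T + W/2 = -3 − 2 + 6 = 1.
GR = (1 − 1/4) × 1² / 24 = 0.75 × 1 / 24 = 0.03125 dB.
Output = -3 − 0.03125 = -3.03125 dBV.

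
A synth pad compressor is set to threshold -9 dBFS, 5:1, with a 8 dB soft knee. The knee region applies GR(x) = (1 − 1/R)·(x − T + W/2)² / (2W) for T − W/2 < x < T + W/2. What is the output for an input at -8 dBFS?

x − T + W/2 = -8 − (-9) + 4 = 5.
GR = (1 − 1/5) × 5² / 16 = 0.8 × 25 / 16 = 1.25 dB.
Output = -8 − 1.25 = -9.25 dBFS.

-9.25 dBFS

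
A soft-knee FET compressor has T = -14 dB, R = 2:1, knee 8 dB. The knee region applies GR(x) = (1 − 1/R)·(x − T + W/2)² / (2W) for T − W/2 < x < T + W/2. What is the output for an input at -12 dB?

-13.125 dB

x − T + W/2 = -12 − (-14) + 4 = 6.
GR = (1 − 1/2) × 6² / 16 = 0.5 × 36 / 16 = 1.125 dB.
Output = -12 − 1.125 = -13.125 dB.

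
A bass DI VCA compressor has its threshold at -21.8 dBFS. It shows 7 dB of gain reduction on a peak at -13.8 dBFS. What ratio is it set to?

8:1

Input overshoot = -13.8 − (-21.8) = 8 dB.
Output overshoot = 8 − 7 = 1 dB.
Ratio = input overshoot / output overshoot = 8 / 1 = 8.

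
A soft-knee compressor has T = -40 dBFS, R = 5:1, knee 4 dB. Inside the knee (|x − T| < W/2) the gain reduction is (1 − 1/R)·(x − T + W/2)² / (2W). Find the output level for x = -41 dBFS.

x − T + W/2 = -41 − (-40) + 2 = 1.
GR = (1 − 1/5) × 1² / 8 = 0.8 × 1 / 8 = 0.1 dB.
Output = -41 − 0.1 = -41.1 dBFS.

-41.1 dBFS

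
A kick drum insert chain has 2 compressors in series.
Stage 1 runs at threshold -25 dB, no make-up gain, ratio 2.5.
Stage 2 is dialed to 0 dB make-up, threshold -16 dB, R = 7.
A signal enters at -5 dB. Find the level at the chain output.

-17 dB

Stage 1: -5 dB is 20 dB over -25 dB; at 2.5:1 that becomes 8 dB over, giving -17 dB.
Stage 2: below threshold (-17 ≤ -16); passes unchanged; output -17 dB.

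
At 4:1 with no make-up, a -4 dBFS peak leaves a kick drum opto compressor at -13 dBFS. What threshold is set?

Let T be the threshold. Output overshoot = (input overshoot)/R, so -13 − T = (-4 − T)/4.
4·(-13 − T) = -4 − T → 3·T = -52 − (-4) = -48.
T = -48/3 = -16 dBFS.

-16 dBFS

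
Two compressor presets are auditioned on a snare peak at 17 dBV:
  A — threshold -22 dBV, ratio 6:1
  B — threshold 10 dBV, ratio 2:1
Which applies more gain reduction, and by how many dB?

A: overshoot 39 dB → output overshoot 6.5 dB → GR 32.5 dB.
B: overshoot 7 dB → output overshoot 3.5 dB → GR 3.5 dB.
A reduces 29 dB more.

A, by 29 dB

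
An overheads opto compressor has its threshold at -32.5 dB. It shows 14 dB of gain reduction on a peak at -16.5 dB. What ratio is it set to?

8:1

Input overshoot = -16.5 − (-32.5) = 16 dB.
Output overshoot = 16 − 14 = 2 dB.
Ratio = input overshoot / output overshoot = 16 / 2 = 8.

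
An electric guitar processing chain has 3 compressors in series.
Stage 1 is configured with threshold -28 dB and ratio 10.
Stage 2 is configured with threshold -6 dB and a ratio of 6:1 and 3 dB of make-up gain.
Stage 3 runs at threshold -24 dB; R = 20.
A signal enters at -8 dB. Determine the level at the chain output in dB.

-23.95 dB

Stage 1: overshoot 20 dB → 20/10 = 2 dB → -26 dB.
Stage 2: -26 dB ≤ -6 dB, so stage 2 doesn't engage; make-up brings it to -23 dB.
Stage 3: 1 dB above -24 dB, reduced 20:1 to 0.05 dB above → -23.95 dB.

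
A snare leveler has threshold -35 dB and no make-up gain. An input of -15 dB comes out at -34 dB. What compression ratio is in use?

20:1

Input overshoot = -15 − (-35) = 20 dB; output overshoot = -34 − (-35) = 1 dB.
Ratio = 20 / 1 = 20.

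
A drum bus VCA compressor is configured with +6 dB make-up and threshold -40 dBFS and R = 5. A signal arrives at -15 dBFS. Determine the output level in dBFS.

-29 dBFS

The input is 25 dB above the -40 dBFS threshold.
The 25 dB excess becomes 5 dB after 5:1 reduction.
Output = -40 + 5 = -35 dBFS; make-up adds 6 dB, giving -29 dBFS.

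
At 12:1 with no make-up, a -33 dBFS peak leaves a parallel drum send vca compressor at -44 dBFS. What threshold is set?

-45 dBFS

Gain reduction = -33 − (-44) = 11 dB; output overshoot = GR / (R − 1) = 11 / 11 = 1 dB.
Threshold = output − output overshoot = -44 − 1 = -45 dBFS.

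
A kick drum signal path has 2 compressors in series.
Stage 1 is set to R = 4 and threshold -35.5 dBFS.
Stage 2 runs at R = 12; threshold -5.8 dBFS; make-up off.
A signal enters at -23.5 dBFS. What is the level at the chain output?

-32.5 dBFS

Stage 1: overshoot 12 dB → 12/4 = 3 dB → -32.5 dBFS.
Stage 2: below threshold (-32.5 ≤ -5.8); passes unchanged; output -32.5 dBFS.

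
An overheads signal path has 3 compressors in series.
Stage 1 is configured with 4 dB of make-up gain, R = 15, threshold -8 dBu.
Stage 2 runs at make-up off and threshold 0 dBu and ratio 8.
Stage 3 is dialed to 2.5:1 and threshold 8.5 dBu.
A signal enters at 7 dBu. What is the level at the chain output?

-3 dBu

Stage 1: overshoot 15 dB → 15/15 = 1 dB → -7 dBu; +4 dB make-up → -3 dBu.
Stage 2: -3 dBu ≤ 0 dBu, so stage 2 doesn't engage; output -3 dBu.
Stage 3: below threshold (-3 ≤ 8.5); passes unchanged; output -3 dBu.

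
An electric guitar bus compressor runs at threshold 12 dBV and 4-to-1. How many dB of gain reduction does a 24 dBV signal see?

24 dBV exceeds the threshold by 12 dB.
A 4:1 ratio leaves 3 dB of that excess.
Gain reduction = 12 − 3 = 9 dB.

9 dB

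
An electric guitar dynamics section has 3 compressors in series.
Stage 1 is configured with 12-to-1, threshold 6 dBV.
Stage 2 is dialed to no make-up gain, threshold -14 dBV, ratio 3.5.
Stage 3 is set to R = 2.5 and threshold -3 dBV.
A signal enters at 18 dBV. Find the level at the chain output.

-8 dBV

Stage 1: overshoot 12 dB → 12/12 = 1 dB → 7 dBV.
Stage 2: 7 dBV is 21 dB over -14 dBV; at 3.5:1 that becomes 6 dB over, giving -8 dBV.
Stage 3: below threshold (-8 ≤ -3); passes unchanged; output -8 dBV.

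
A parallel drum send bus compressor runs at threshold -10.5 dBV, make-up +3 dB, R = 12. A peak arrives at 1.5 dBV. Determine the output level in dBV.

-6.5 dBV

Overshoot: 1.5 − (-10.5) = 12 dB.
12:1 compression reduces that to 12/12 = 1 dB over.
Output = -10.5 + 1 = -9.5 dBV; make-up adds 3 dB, giving -6.5 dBV.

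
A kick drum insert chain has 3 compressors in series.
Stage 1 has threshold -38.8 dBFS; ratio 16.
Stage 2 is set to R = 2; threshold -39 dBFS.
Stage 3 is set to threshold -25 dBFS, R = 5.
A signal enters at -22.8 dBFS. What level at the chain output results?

Stage 1: overshoot 16 dB → 16/16 = 1 dB → -37.8 dBFS.
Stage 2: overshoot 1.2 dB → 1.2/2 = 0.6 dB → -38.4 dBFS.
Stage 3: below threshold (-38.4 ≤ -25); passes unchanged; output -38.4 dBFS.

-38.4 dBFS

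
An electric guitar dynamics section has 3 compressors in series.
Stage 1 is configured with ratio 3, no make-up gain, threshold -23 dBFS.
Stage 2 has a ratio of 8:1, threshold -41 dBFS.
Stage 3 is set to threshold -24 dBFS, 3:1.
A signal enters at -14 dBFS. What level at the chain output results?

Stage 1: 9 dB above -23 dBFS, reduced 3:1 to 3 dB above → -20 dBFS.
Stage 2: 21 dB above -41 dBFS, reduced 8:1 to 2.625 dB above → -38.375 dBFS.
Stage 3: -38.375 dBFS ≤ -24 dBFS, so stage 3 doesn't engage; output -38.375 dBFS.

-38.375 dBFS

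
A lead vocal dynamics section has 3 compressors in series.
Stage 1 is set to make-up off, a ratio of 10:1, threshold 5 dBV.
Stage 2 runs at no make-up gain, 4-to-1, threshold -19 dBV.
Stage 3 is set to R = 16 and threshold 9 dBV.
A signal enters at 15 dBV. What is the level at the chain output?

-12.75 dBV

Stage 1: overshoot 10 dB → 10/10 = 1 dB → 6 dBV.
Stage 2: overshoot 25 dB → 25/4 = 6.25 dB → -12.75 dBV.
Stage 3: below threshold (-12.75 ≤ 9); passes unchanged; output -12.75 dBV.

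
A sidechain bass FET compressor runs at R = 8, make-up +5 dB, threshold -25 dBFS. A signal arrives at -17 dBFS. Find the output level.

Overshoot: -17 − (-25) = 8 dB.
8:1 compression reduces that to 8/8 = 1 dB over.
Output = -25 + 1 = -24 dBFS; make-up adds 5 dB, giving -19 dBFS.

-19 dBFS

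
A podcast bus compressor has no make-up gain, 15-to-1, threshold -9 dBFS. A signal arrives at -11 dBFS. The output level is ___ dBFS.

-11 dBFS

-11 dBFS is 2 dB below the -9 dBFS threshold, so no gain reduction is applied.
Output = input = -11 dBFS.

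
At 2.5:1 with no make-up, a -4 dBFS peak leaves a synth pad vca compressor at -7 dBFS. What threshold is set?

-9 dBFS

Let T be the threshold. Output overshoot = (input overshoot)/R, so -7 − T = (-4 − T)/2.5.
2.5·(-7 − T) = -4 − T → 1.5·T = -17.5 − (-4) = -13.5.
T = -13.5/1.5 = -9 dBFS.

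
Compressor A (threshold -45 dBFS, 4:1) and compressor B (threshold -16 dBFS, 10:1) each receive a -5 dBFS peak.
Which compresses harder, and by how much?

A: 40 dB over, compressed to 10 dB over, so 30 dB of GR.
B: 11 dB over, compressed to 1.1 dB over, so 9.9 dB of GR.
Difference: 20.1 dB in favour of A.

A, by 20.1 dB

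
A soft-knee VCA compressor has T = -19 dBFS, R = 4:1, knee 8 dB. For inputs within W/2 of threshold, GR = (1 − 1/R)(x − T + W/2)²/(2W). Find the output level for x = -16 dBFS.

x − T + W/2 = -16 − (-19) + 4 = 7.
GR = (1 − 1/4) × 7² / 16 = 0.75 × 49 / 16 = 2.296875 dB.
Output = -16 − 2.296875 = -18.296875 dBFS.

-18.296875 dBFS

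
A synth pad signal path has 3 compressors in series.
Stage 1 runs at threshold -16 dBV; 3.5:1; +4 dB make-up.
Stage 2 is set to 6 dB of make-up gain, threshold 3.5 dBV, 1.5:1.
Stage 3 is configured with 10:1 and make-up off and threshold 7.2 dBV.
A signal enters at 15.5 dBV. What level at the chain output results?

3 dBV

Stage 1: 31.5 dB above -16 dBV, reduced 3.5:1 to 9 dB above → -7 dBV; +4 dB make-up → -3 dBV.
Stage 2: -3 dBV ≤ 3.5 dBV, so stage 2 doesn't engage; make-up brings it to 3 dBV.
Stage 3: 3 dBV ≤ 7.2 dBV, so stage 3 doesn't engage; output 3 dBV.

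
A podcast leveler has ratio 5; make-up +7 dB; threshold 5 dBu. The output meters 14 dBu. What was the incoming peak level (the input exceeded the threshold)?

Before make-up, the level was 14 − 7 = 7 dBu.
That's 2 dB above the 5 dBu threshold.
Before 5:1 compression the overshoot was 2 × 5 = 10 dB, so input = 5 + 10 = 15 dBu.

15 dBu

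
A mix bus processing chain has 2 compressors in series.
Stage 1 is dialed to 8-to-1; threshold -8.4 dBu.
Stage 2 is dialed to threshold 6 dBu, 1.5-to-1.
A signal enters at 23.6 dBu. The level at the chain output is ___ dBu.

Stage 1: 23.6 dBu is 32 dB over -8.4 dBu; at 8:1 that becomes 4 dB over, giving -4.4 dBu.
Stage 2: -4.4 dBu is at or below the 6 dBu threshold — no compression; output -4.4 dBu.

-4.4 dBu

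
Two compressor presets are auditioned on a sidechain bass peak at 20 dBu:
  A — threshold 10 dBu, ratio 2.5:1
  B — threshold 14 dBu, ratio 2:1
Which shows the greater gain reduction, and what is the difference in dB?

A: GR = 10 − 10/2.5 = 6 dB.
B: GR = 6 − 6/2 = 3 dB.
A reduces 3 dB more.

A, by 3 dB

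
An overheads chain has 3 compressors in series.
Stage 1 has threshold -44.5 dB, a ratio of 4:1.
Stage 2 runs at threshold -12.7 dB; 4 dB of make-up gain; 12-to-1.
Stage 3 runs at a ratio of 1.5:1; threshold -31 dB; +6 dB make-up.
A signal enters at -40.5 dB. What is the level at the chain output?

Stage 1: 4 dB above -44.5 dB, reduced 4:1 to 1 dB above → -43.5 dB.
Stage 2: -43.5 dB is at or below the -12.7 dB threshold — no compression; make-up brings it to -39.5 dB.
Stage 3: below threshold (-39.5 ≤ -31); passes unchanged; make-up brings it to -33.5 dB.

-33.5 dB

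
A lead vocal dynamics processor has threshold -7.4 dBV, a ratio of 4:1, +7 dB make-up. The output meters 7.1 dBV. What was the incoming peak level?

22.6 dBV

Stripping the +7 dB make-up gives 0.1 dBV at the gain stage.
Post-compression overshoot = 0.1 − (-7.4) = 7.5 dB.
Input overshoot = R × output overshoot = 30 dB → input = -7.4 + 30 = 22.6 dBV.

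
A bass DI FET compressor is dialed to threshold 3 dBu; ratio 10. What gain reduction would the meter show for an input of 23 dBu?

18 dB

23 dBu exceeds the threshold by 20 dB.
At 10:1, output sits 20/10 = 2 dB above threshold.
So the signal is attenuated by 20 − 2 = 18 dB.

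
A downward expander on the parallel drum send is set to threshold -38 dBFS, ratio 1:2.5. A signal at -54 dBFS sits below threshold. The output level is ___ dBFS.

Below threshold, a 1:2.5 expander applies gain = (2.5−1)×(T − x) of attenuation.
(2.5−1) × 16 = 24 dB, so output = -54 − 24 = -78 dBFS.

-78 dBFS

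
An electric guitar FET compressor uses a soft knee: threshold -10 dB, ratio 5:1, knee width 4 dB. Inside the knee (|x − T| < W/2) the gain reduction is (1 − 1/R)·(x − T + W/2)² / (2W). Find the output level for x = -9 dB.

x − T + W/2 = -9 − (-10) + 2 = 3.
GR = (1 − 1/5) × 3² / 8 = 0.8 × 9 / 8 = 0.9 dB.
Output = -9 − 0.9 = -9.9 dB.

-9.9 dB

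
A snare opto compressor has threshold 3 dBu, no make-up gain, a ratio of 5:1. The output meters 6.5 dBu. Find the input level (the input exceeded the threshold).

The compressed level sits 6.5 − 3 = 3.5 dB over threshold.
Before 5:1 compression the overshoot was 3.5 × 5 = 17.5 dB, so input = 3 + 17.5 = 20.5 dBu.

20.5 dBu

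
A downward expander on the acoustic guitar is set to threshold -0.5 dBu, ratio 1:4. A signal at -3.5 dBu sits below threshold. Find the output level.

-12.5 dBu

The input is 3 dB below the -0.5 dBu threshold.
A 1:4 expander multiplies undershoot by 4: 3 × 4 = 12 dB below threshold.
Output = -0.5 − 12 = -12.5 dBu.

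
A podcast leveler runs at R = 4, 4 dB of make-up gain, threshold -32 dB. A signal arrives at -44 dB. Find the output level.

-44 dB is 12 dB below the -32 dB threshold, so no gain reduction is applied.
Make-up gain adds 4 dB: -44 + 4 = -40 dB.

-40 dB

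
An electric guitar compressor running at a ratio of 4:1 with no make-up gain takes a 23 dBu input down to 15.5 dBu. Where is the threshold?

Gain reduction = 23 − 15.5 = 7.5 dB; output overshoot = GR / (R − 1) = 7.5 / 3 = 2.5 dB.
Threshold = output − output overshoot = 15.5 − 2.5 = 13 dBu.

13 dBu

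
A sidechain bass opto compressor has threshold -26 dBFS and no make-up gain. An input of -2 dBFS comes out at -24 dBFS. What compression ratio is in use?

12:1

Input overshoot = -2 − (-26) = 24 dB; output overshoot = -24 − (-26) = 2 dB.
Ratio = 24 / 2 = 12.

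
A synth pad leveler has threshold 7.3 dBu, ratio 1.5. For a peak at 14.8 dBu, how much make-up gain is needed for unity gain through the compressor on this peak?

Without make-up, output = threshold + overshoot/1.5 = 7.3 + 5 = 12.3 dBu.
Gap to target: 2.5 dB.

2.5 dB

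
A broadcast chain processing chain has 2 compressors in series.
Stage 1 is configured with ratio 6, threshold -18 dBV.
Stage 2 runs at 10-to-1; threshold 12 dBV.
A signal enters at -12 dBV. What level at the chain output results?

Stage 1: overshoot 6 dB → 6/6 = 1 dB → -17 dBV.
Stage 2: -17 dBV is at or below the 12 dBV threshold — no compression; output -17 dBV.

-17 dBV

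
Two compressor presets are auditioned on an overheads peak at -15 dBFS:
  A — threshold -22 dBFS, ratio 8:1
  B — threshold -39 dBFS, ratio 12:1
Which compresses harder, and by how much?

A: 7 dB over, compressed to 0.875 dB over, so 6.125 dB of GR.
B: 24 dB over, compressed to 2 dB over, so 22 dB of GR.
Difference: 15.875 dB in favour of B.

B, by 15.875 dB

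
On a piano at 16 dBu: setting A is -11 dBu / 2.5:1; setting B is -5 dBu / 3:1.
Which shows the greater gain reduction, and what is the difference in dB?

A: overshoot 27 dB → output overshoot 10.8 dB → GR 16.2 dB.
B: overshoot 21 dB → output overshoot 7 dB → GR 14 dB.
Difference: 2.2 dB in favour of A.

A, by 2.2 dB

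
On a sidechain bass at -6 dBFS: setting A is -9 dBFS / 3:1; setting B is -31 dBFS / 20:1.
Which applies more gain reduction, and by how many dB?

B, by 21.75 dB

A: overshoot 3 dB → output overshoot 1 dB → GR 2 dB.
B: overshoot 25 dB → output overshoot 1.25 dB → GR 23.75 dB.
Difference: 21.75 dB in favour of B.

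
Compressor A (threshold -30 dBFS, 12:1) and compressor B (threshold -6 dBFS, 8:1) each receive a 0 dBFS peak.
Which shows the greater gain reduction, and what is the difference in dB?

A, by 22.25 dB

A: GR = 30 − 30/12 = 27.5 dB.
B: GR = 6 − 6/8 = 5.25 dB.
A reduces 22.25 dB more.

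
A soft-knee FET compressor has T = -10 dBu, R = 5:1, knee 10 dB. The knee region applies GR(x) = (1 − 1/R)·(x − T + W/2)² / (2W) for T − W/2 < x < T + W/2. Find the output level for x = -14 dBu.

x − T + W/2 = -14 − (-10) + 5 = 1.
GR = (1 − 1/5) × 1² / 20 = 0.8 × 1 / 20 = 0.04 dB.
Output = -14 − 0.04 = -14.04 dBu.

-14.04 dBu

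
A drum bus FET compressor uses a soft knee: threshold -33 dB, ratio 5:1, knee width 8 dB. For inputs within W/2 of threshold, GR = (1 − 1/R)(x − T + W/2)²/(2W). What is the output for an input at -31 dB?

x − T + W/2 = -31 − (-33) + 4 = 6.
GR = (1 − 1/5) × 6² / 16 = 0.8 × 36 / 16 = 1.8 dB.
Output = -31 − 1.8 = -32.8 dB.

-32.8 dB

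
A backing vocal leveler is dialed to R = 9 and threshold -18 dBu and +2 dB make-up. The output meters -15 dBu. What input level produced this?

Remove make-up: -15 − 2 = -17 dBu.
Post-compression overshoot = -17 − (-18) = 1 dB.
Input overshoot = R × output overshoot = 9 dB → input = -18 + 9 = -9 dBu.

-9 dBu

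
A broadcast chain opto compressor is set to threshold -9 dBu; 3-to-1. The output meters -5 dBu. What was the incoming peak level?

3 dBu

The compressed level sits -5 − (-9) = 4 dB over threshold.
Before 3:1 compression the overshoot was 4 × 3 = 12 dB, so input = -9 + 12 = 3 dBu.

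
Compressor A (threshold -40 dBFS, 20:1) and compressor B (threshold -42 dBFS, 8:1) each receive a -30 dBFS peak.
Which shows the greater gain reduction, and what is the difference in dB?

B, by 1 dB

A: GR = 10 − 10/20 = 9.5 dB.
B: GR = 12 − 12/8 = 10.5 dB.
B applies 1 dB more gain reduction.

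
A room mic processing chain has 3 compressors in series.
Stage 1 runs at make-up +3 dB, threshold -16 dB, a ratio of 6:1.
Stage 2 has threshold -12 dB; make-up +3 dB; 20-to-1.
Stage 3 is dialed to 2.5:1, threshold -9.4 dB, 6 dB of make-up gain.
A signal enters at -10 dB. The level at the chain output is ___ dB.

-3.24 dB

Stage 1: -10 dB is 6 dB over -16 dB; at 6:1 that becomes 1 dB over, giving -15 dB; +3 dB make-up → -12 dB.
Stage 2: below threshold (-12 ≤ -12); passes unchanged; make-up brings it to -9 dB.
Stage 3: overshoot 0.4 dB → 0.4/2.5 = 0.16 dB → -9.24 dB; +6 dB make-up → -3.24 dB.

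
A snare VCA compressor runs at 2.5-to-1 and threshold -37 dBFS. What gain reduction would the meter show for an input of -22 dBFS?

9 dB

Overshoot = -22 − (-37) = 15 dB.
After 2.5:1 compression the overshoot becomes 15/2.5 = 6 dB.
Gain reduction = 15 − 6 = 9 dB.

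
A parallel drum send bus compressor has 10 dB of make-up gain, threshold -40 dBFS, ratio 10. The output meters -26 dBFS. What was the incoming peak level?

Stripping the +10 dB make-up gives -36 dBFS at the gain stage.
Post-compression overshoot = -36 − (-40) = 4 dB.
Input overshoot = R × output overshoot = 40 dB → input = -40 + 40 = 0 dBFS.

0 dBFS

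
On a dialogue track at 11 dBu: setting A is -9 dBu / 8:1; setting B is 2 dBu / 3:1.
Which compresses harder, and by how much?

A: 20 dB over, compressed to 2.5 dB over, so 17.5 dB of GR.
B: 9 dB over, compressed to 3 dB over, so 6 dB of GR.
A reduces 11.5 dB more.

A, by 11.5 dB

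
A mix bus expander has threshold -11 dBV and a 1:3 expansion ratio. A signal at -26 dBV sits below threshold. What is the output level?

The input is 15 dB below the -11 dBV threshold.
A 1:3 expander multiplies undershoot by 3: 15 × 3 = 45 dB below threshold.
Output = -11 − 45 = -56 dBV.

-56 dBV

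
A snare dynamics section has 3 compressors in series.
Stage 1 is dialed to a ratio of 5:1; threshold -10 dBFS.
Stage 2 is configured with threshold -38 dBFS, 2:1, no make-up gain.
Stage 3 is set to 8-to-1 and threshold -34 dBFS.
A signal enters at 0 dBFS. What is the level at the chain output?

-32.625 dBFS

Stage 1: 0 dBFS is 10 dB over -10 dBFS; at 5:1 that becomes 2 dB over, giving -8 dBFS.
Stage 2: overshoot 30 dB → 30/2 = 15 dB → -23 dBFS.
Stage 3: 11 dB above -34 dBFS, reduced 8:1 to 1.375 dB above → -32.625 dBFS.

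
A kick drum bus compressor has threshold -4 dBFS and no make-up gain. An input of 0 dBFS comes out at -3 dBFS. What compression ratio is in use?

Input overshoot = 0 − (-4) = 4 dB; output overshoot = -3 − (-4) = 1 dB.
Ratio = 4 / 1 = 4.

4:1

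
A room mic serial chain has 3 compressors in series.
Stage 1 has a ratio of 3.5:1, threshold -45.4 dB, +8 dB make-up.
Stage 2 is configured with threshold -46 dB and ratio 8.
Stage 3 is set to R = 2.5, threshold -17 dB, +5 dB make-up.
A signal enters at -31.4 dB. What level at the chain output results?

-39.425 dB

Stage 1: overshoot 14 dB → 14/3.5 = 4 dB → -41.4 dB; +8 dB make-up → -33.4 dB.
Stage 2: -33.4 dB is 12.6 dB over -46 dB; at 8:1 that becomes 1.575 dB over, giving -44.425 dB.
Stage 3: -44.425 dB is at or below the -17 dB threshold — no compression; make-up brings it to -39.425 dB.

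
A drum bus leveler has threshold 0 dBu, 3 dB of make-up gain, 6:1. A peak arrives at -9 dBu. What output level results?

-6 dBu

-9 dBu is 9 dB below the 0 dBu threshold, so no gain reduction is applied.
Make-up gain adds 3 dB: -9 + 3 = -6 dBu.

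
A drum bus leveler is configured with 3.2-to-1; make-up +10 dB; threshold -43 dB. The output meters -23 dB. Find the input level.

Remove make-up: -23 − 10 = -33 dB.
Post-compression overshoot = -33 − (-43) = 10 dB.
Before 3.2:1 compression the overshoot was 10 × 3.2 = 32 dB, so input = -43 + 32 = -11 dB.

-11 dB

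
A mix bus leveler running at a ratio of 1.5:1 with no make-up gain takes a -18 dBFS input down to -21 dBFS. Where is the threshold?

Gain reduction = -18 − (-21) = 3 dB; output overshoot = GR / (R − 1) = 3 / 0.5 = 6 dB.
Threshold = output − output overshoot = -21 − 6 = -27 dBFS.

-27 dBFS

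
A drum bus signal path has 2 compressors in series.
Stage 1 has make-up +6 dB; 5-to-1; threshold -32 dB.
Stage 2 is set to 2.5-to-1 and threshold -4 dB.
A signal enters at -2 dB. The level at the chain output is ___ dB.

Stage 1: overshoot 30 dB → 30/5 = 6 dB → -26 dB; +6 dB make-up → -20 dB.
Stage 2: below threshold (-20 ≤ -4); passes unchanged; output -20 dB.

-20 dB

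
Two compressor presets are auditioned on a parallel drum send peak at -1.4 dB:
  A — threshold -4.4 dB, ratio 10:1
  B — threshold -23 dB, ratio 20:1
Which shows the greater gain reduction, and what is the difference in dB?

A: 3 dB over, compressed to 0.3 dB over, so 2.7 dB of GR.
B: 21.6 dB over, compressed to 1.08 dB over, so 20.52 dB of GR.
B applies 17.82 dB more gain reduction.

B, by 17.82 dB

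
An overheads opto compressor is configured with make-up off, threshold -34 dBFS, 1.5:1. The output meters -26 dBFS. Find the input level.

Post-compression overshoot = -26 − (-34) = 8 dB.
Undo the ratio: input overshoot = 8 × 1.5 = 12 dB, giving input = -22 dBFS.

-22 dBFS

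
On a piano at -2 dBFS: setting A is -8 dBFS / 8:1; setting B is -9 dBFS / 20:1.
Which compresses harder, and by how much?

B, by 1.4 dB

A: 6 dB over, compressed to 0.75 dB over, so 5.25 dB of GR.
B: 7 dB over, compressed to 0.35 dB over, so 6.65 dB of GR.
B reduces 1.4 dB more.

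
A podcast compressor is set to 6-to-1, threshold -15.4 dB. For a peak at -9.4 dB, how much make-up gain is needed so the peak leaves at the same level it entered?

5 dB

The peak compresses to -15.4 + 6/6 = -14.4 dB.
To reach -9.4 dB requires -9.4 − (-14.4) = 5 dB of make-up.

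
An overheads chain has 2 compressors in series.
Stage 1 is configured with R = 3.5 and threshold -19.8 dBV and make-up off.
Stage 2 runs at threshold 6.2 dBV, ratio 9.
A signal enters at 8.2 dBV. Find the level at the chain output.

Stage 1: 28 dB above -19.8 dBV, reduced 3.5:1 to 8 dB above → -11.8 dBV.
Stage 2: -11.8 dBV is at or below the 6.2 dBV threshold — no compression; output -11.8 dBV.

-11.8 dBV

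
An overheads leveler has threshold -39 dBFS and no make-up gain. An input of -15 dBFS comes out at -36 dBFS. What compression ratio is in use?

Input overshoot = -15 − (-39) = 24 dB; output overshoot = -36 − (-39) = 3 dB.
Ratio = 24 / 3 = 8.

8:1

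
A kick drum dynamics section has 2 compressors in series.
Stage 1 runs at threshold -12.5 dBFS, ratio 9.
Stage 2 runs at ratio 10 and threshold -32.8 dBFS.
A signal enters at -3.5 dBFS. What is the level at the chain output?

Stage 1: -3.5 dBFS is 9 dB over -12.5 dBFS; at 9:1 that becomes 1 dB over, giving -11.5 dBFS.
Stage 2: overshoot 21.3 dB → 21.3/10 = 2.13 dB → -30.67 dBFS.

-30.67 dBFS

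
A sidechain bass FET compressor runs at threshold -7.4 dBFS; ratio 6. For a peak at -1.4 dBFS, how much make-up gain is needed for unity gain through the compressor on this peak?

5 dB

The peak compresses to -7.4 + 6/6 = -6.4 dBFS.
To reach -1.4 dBFS requires -1.4 − (-6.4) = 5 dB of make-up.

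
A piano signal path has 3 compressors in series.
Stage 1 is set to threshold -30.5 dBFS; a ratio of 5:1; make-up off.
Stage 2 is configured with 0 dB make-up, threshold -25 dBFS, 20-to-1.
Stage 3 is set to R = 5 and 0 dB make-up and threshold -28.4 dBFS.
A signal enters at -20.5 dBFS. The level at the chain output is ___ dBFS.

Stage 1: overshoot 10 dB → 10/5 = 2 dB → -28.5 dBFS.
Stage 2: below threshold (-28.5 ≤ -25); passes unchanged; output -28.5 dBFS.
Stage 3: -28.5 dBFS is at or below the -28.4 dBFS threshold — no compression; output -28.5 dBFS.

-28.5 dBFS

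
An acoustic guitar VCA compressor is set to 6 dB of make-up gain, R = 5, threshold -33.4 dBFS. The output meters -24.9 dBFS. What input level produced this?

Before make-up, the level was -24.9 − 6 = -30.9 dBFS.
The compressed level sits -30.9 − (-33.4) = 2.5 dB over threshold.
Input overshoot = R × output overshoot = 12.5 dB → input = -33.4 + 12.5 = -20.9 dBFS.

-20.9 dBFS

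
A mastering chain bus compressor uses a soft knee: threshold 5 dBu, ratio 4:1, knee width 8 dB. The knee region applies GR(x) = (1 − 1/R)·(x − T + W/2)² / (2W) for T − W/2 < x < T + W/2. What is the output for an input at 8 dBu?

x − T + W/2 = 8 − 5 + 4 = 7.
GR = (1 − 1/4) × 7² / 16 = 0.75 × 49 / 16 = 2.296875 dB.
Output = 8 − 2.296875 = 5.703125 dBu.

5.703125 dBu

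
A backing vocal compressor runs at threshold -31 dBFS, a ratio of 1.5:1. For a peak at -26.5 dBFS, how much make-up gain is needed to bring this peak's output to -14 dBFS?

14 dB

Without make-up, output = threshold + overshoot/1.5 = -31 + 3 = -28 dBFS.
Gap to target: 14 dB.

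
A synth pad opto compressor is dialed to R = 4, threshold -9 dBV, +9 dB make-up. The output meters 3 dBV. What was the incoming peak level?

3 dBV

Stripping the +9 dB make-up gives -6 dBV at the gain stage.
Post-compression overshoot = -6 − (-9) = 3 dB.
Before 4:1 compression the overshoot was 3 × 4 = 12 dB, so input = -9 + 12 = 3 dBV.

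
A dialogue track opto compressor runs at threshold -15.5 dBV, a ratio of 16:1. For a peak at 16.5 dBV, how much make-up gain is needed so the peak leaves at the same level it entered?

30 dB

Without make-up, output = threshold + overshoot/16 = -15.5 + 2 = -13.5 dBV.
Gap to target: 30 dB.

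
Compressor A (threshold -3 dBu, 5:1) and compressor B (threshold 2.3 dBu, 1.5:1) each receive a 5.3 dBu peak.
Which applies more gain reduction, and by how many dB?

A: overshoot 8.3 dB → output overshoot 1.66 dB → GR 6.64 dB.
B: overshoot 3 dB → output overshoot 2 dB → GR 1 dB.
A reduces 5.64 dB more.

A, by 5.64 dB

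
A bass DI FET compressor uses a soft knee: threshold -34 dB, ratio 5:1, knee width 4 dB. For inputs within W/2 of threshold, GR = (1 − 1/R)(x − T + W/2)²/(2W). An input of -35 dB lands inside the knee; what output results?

-35.1 dB

x − T + W/2 = -35 − (-34) + 2 = 1.
GR = (1 − 1/5) × 1² / 8 = 0.8 × 1 / 8 = 0.1 dB.
Output = -35 − 0.1 = -35.1 dB.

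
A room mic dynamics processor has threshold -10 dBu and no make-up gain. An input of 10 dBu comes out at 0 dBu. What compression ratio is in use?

2:1

Input overshoot = 10 − (-10) = 20 dB; output overshoot = 0 − (-10) = 10 dB.
Ratio = 20 / 10 = 2.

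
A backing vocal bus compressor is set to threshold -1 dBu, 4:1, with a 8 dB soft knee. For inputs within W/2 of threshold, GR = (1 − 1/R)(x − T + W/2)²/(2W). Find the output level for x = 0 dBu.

x − T + W/2 = 0 − (-1) + 4 = 5.
GR = (1 − 1/4) × 5² / 16 = 0.75 × 25 / 16 = 1.171875 dB.
Output = 0 − 1.171875 = -1.171875 dBu.

-1.171875 dBu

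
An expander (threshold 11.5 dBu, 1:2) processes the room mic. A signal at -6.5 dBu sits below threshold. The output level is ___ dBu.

The input is 18 dB below the 11.5 dBu threshold.
A 1:2 expander multiplies undershoot by 2: 18 × 2 = 36 dB below threshold.
Output = 11.5 − 36 = -24.5 dBu.

-24.5 dBu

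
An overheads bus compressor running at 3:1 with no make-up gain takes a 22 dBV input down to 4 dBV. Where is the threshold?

Gain reduction = 22 − 4 = 18 dB; output overshoot = GR / (R − 1) = 18 / 2 = 9 dB.
Threshold = output − output overshoot = 4 − 9 = -5 dBV.

-5 dBV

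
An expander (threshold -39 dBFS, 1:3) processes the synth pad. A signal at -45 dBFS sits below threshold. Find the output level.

Below threshold, a 1:3 expander applies gain = (3−1)×(T − x) of attenuation.
(3−1) × 6 = 12 dB, so output = -45 − 12 = -57 dBFS.

-57 dBFS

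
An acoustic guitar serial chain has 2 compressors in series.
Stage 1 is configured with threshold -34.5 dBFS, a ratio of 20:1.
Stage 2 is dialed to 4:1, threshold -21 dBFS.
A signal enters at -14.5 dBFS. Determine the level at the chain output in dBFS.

Stage 1: -14.5 dBFS is 20 dB over -34.5 dBFS; at 20:1 that becomes 1 dB over, giving -33.5 dBFS.
Stage 2: below threshold (-33.5 ≤ -21); passes unchanged; output -33.5 dBFS.

-33.5 dBFS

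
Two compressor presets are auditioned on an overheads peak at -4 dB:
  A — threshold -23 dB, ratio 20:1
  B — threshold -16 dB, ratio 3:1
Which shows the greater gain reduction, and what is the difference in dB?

A: GR = 19 − 19/20 = 18.05 dB.
B: GR = 12 − 12/3 = 8 dB.
A applies 10.05 dB more gain reduction.

A, by 10.05 dB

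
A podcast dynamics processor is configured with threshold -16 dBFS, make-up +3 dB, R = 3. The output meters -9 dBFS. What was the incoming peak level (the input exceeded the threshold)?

Before make-up, the level was -9 − 3 = -12 dBFS.
The compressed level sits -12 − (-16) = 4 dB over threshold.
Input overshoot = R × output overshoot = 12 dB → input = -16 + 12 = -4 dBFS.

-4 dBFS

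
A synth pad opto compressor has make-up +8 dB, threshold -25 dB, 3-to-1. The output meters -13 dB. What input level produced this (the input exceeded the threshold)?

Stripping the +8 dB make-up gives -21 dB at the gain stage.
Post-compression overshoot = -21 − (-25) = 4 dB.
Input overshoot = R × output overshoot = 12 dB → input = -25 + 12 = -13 dB.

-13 dB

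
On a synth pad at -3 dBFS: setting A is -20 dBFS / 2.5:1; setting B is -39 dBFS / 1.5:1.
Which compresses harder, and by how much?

B, by 1.8 dB

A: 17 dB over, compressed to 6.8 dB over, so 10.2 dB of GR.
B: 36 dB over, compressed to 24 dB over, so 12 dB of GR.
B reduces 1.8 dB more.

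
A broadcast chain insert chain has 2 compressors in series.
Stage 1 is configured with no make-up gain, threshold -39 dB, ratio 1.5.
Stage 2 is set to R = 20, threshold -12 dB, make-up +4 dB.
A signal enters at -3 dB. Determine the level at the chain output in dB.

-11 dB

Stage 1: -3 dB is 36 dB over -39 dB; at 1.5:1 that becomes 24 dB over, giving -15 dB.
Stage 2: -15 dB is at or below the -12 dB threshold — no compression; make-up brings it to -11 dB.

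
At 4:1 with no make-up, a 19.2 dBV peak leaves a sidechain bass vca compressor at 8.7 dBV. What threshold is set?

5.2 dBV

Gain reduction = 19.2 − 8.7 = 10.5 dB; output overshoot = GR / (R − 1) = 10.5 / 3 = 3.5 dB.
Threshold = output − output overshoot = 8.7 − 3.5 = 5.2 dBV.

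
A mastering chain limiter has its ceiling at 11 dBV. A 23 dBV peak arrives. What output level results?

At ∞:1, everything above 11 dBV is held at the ceiling.

11 dBV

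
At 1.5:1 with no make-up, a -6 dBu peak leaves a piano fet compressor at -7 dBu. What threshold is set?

Gain reduction = -6 − (-7) = 1 dB; output overshoot = GR / (R − 1) = 1 / 0.5 = 2 dB.
Threshold = output − output overshoot = -7 − 2 = -9 dBu.

-9 dBu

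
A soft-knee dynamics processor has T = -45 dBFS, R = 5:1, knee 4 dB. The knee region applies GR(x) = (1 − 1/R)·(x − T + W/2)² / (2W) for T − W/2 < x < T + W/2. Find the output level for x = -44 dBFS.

x − T + W/2 = -44 − (-45) + 2 = 3.
GR = (1 − 1/5) × 3² / 8 = 0.8 × 9 / 8 = 0.9 dB.
Output = -44 − 0.9 = -44.9 dBFS.

-44.9 dBFS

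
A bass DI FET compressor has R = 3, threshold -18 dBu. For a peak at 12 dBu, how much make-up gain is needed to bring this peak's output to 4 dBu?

Overshoot 30 dB → 30/3 = 10 dB after compression, so the compressed level is -18 + 10 = -8 dBu.
Make-up = target − compressed = 4 − (-8) = 12 dB.

12 dB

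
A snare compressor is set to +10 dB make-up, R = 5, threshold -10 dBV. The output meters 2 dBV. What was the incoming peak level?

Before make-up, the level was 2 − 10 = -8 dBV.
That's 2 dB above the -10 dBV threshold.
Before 5:1 compression the overshoot was 2 × 5 = 10 dB, so input = -10 + 10 = 0 dBV.

0 dBV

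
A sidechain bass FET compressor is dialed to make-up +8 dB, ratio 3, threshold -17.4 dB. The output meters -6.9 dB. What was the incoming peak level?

-9.9 dB

Stripping the +8 dB make-up gives -14.9 dB at the gain stage.
That's 2.5 dB above the -17.4 dB threshold.
Before 3:1 compression the overshoot was 2.5 × 3 = 7.5 dB, so input = -17.4 + 7.5 = -9.9 dB.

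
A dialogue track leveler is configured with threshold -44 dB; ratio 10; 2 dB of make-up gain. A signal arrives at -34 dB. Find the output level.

-41 dB

Overshoot: -34 − (-44) = 10 dB.
10:1 compression reduces that to 10/10 = 1 dB over.
So the level is -44 + 1 = -43 dB; make-up adds 2 dB, giving -41 dB.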